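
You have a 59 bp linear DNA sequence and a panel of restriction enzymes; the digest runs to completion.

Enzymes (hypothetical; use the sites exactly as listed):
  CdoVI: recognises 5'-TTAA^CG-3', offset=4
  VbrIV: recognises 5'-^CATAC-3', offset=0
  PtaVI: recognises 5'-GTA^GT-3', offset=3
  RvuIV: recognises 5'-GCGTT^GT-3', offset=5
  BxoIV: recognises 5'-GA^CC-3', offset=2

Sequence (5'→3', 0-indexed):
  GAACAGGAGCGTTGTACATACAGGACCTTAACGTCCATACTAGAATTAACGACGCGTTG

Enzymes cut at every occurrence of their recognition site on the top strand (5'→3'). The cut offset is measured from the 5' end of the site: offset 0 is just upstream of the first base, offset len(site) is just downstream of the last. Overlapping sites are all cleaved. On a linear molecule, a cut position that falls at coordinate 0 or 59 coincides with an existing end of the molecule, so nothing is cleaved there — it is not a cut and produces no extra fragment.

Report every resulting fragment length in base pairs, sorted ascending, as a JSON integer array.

Scan for sites:
  CdoVI TTAACG/4: at [27, 45] ⇒ [31, 49]
  VbrIV CATAC/0: at [16, 35] ⇒ [16, 35]
  PtaVI (GTAGT, off=3): no sites
  RvuIV GCGTTGT/5: at [8] ⇒ [13]
  BxoIV GACC/2: at [23] ⇒ [25]

Pooled cuts: [13, 16, 25, 31, 35, 49]

Fragments:
  [0,13): 13 bp
  [13,16): 3 bp
  [16,25): 9 bp
  [25,31): 6 bp
  [31,35): 4 bp
  [35,49): 14 bp
  [49,59): 10 bp

[3,4,6,9,10,13,14]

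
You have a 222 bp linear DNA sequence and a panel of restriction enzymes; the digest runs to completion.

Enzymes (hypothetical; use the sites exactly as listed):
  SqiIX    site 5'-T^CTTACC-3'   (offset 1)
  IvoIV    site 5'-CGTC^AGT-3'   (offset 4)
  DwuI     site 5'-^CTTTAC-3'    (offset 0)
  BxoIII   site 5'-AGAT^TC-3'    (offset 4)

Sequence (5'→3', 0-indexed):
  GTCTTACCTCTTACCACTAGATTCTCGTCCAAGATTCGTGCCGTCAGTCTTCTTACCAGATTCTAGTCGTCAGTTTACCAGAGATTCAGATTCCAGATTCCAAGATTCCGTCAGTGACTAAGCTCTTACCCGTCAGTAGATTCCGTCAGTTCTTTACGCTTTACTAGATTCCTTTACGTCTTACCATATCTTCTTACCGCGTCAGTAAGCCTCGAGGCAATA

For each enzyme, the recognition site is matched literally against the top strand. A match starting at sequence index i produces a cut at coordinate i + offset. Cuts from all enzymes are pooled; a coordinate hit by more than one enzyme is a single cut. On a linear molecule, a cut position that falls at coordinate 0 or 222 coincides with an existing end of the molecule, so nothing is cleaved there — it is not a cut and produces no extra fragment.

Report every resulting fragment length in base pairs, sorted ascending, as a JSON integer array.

[2,2,4,6,6,6,6,7,7,7,7,8,8,10,10,10,10,11,11,12,13,13,13,14,19]

Per-enzyme occurrences:
  SqiIX TCTTACC/1: at [1, 8, 50, 123, 178, 191] ⇒ [2, 9, 51, 124, 179, 192]
  IvoIV CGTCAGT/4: at [41, 67, 108, 130, 143, 199] ⇒ [45, 71, 112, 134, 147, 203]
  DwuI CTTTAC/0: at [151, 158, 171] ⇒ [151, 158, 171]
  BxoIII AGATTC/4: at [18, 31, 57, 81, 87, 94, 102, 137, 165] ⇒ [22, 35, 61, 85, 91, 98, 106, 141, 169]

Pooled cuts: [2, 9, 22, 35, 45, 51, 61, 71, 85, 91, 98, 106, 112, 124, 134, 141, 147, 151, 158, 169, 171, 179, 192, 203]

Fragments:
  [0,2): 2 bp
  [2,9): 7 bp
  [9,22): 13 bp
  [22,35): 13 bp
  [35,45): 10 bp
  [45,51): 6 bp
  [51,61): 10 bp
  [61,71): 10 bp
  [71,85): 14 bp
  [85,91): 6 bp
  [91,98): 7 bp
  [98,106): 8 bp
  [106,112): 6 bp
  [112,124): 12 bp
  [124,134): 10 bp
  [134,141): 7 bp
  [141,147): 6 bp
  [147,151): 4 bp
  [151,158): 7 bp
  [158,169): 11 bp
  [169,171): 2 bp
  [171,179): 8 bp
  [179,192): 13 bp
  [192,203): 11 bp
  [203,222): 19 bp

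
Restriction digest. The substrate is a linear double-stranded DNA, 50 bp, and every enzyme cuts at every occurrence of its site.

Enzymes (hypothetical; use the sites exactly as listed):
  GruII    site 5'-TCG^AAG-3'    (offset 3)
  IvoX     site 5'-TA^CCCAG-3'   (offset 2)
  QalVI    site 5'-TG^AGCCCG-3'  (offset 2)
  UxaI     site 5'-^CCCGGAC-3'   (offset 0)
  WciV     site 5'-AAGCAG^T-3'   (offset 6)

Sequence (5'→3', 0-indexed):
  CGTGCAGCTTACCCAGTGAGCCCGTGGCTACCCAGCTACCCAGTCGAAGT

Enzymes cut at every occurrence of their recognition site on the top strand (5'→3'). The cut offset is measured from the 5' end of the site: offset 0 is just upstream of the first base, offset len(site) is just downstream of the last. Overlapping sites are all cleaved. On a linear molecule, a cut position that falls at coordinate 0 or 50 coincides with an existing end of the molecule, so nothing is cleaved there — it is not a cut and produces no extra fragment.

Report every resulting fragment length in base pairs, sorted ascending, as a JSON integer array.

[4,7,8,8,11,12]

Site scan:
  GruII TCGAAG/3: at [43] ⇒ [46]
  IvoX TACCCAG/2: at [9, 28, 36] ⇒ [11, 30, 38]
  QalVI TGAGCCCG/2: at [16] ⇒ [18]
  UxaI (CCCGGAC, off=0): no sites
  WciV (AAGCAGT, off=6): no sites

All cut coordinates (distinct, sorted): [11, 18, 30, 38, 46]

Fragment lengths:
  [0,11): 11 bp
  [11,18): 7 bp
  [18,30): 12 bp
  [30,38): 8 bp
  [38,46): 8 bp
  [46,50): 4 bp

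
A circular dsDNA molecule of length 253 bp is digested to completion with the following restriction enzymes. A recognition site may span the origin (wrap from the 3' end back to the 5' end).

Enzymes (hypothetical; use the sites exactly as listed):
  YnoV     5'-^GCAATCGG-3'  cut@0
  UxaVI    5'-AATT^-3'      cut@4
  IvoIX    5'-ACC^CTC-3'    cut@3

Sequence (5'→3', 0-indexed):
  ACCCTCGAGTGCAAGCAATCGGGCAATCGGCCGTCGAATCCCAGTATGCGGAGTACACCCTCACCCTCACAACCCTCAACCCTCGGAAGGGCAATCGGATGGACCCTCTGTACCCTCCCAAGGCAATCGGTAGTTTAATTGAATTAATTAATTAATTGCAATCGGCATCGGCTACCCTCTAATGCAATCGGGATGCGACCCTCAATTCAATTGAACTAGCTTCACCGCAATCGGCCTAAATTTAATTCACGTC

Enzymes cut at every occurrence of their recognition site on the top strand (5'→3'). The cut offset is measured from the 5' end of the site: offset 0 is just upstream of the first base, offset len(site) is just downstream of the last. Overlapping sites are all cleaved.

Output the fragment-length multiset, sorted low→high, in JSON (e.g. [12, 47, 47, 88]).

Site scan:
  YnoV GCAATCGG/0: at [14, 22, 90, 122, 157, 183, 226] ⇒ [14, 22, 90, 122, 157, 183, 226]
  UxaVI AATT/4: at [136, 141, 145, 149, 153, 203, 208, 238, 243] ⇒ [140, 145, 149, 153, 157, 207, 212, 242, 247]
  IvoIX ACCCTC/3: at [0, 56, 62, 71, 78, 102, 111, 173, 197] ⇒ [3, 59, 65, 74, 81, 105, 114, 176, 200]

Pooled cuts: [3, 14, 22, 59, 65, 74, 81, 90, 105, 114, 122, 140, 145, 149, 153, 157, 176, 183, 200, 207, 212, 226, 242, 247]

Fragments:
  3→14: 11 bp
  14→22: 8 bp
  22→59: 37 bp
  59→65: 6 bp
  65→74: 9 bp
  74→81: 7 bp
  81→90: 9 bp
  90→105: 15 bp
  105→114: 9 bp
  114→122: 8 bp
  122→140: 18 bp
  140→145: 5 bp
  145→149: 4 bp
  149→153: 4 bp
  153→157: 4 bp
  157→176: 19 bp
  176→183: 7 bp
  183→200: 17 bp
  200→207: 7 bp
  207→212: 5 bp
  212→226: 14 bp
  226→242: 16 bp
  242→247: 5 bp
  247→3 (wrap): 253-247+3 = 9 bp

[4,4,4,5,5,5,6,7,7,7,8,8,9,9,9,9,11,14,15,16,17,18,19,37]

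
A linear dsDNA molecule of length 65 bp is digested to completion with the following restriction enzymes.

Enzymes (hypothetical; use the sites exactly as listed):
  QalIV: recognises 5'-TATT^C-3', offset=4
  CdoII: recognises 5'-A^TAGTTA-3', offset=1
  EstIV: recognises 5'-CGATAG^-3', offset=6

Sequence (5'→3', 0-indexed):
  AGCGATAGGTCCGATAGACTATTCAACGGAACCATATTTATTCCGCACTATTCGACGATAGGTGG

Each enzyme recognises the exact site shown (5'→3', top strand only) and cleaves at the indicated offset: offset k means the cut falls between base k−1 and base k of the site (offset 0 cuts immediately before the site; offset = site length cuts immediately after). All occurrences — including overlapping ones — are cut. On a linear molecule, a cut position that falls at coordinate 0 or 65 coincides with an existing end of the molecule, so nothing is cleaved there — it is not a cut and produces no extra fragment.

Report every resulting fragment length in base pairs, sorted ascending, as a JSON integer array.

Site scan:
  QalIV TATTC/4: at [19, 38, 48] ⇒ [23, 42, 52]
  CdoII (ATAGTTA, off=1): no sites
  EstIV CGATAG/6: at [2, 11, 55] ⇒ [8, 17, 61]

Pooled cuts: [8, 17, 23, 42, 52, 61]

Fragments:
  [0,8): 8 bp
  [8,17): 9 bp
  [17,23): 6 bp
  [23,42): 19 bp
  [42,52): 10 bp
  [52,61): 9 bp
  [61,65): 4 bp

[4,6,8,9,9,10,19]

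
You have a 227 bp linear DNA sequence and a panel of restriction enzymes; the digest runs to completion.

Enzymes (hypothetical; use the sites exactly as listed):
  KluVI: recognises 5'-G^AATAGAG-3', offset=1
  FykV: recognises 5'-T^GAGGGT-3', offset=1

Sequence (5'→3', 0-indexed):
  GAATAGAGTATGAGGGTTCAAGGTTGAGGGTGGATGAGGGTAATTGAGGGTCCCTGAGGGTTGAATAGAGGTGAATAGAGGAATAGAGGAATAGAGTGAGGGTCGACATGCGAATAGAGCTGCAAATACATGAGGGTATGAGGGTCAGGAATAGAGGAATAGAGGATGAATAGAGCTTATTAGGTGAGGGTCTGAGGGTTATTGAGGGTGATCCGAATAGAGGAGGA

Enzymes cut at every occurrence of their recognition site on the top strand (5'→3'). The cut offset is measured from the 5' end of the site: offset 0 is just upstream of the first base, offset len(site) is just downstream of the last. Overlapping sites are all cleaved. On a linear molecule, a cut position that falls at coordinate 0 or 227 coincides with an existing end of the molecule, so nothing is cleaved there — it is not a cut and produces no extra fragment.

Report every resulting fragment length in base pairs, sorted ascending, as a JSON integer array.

[1,8,8,8,8,8,8,8,10,10,10,10,10,10,10,11,12,12,14,15,17,19]

Scan for sites:
  KluVI GAATAGAG/1: at [0, 62, 72, 80, 88, 111, 148, 156, 167, 214] ⇒ [1, 63, 73, 81, 89, 112, 149, 157, 168, 215]
  FykV TGAGGGT/1: at [10, 24, 34, 44, 54, 96, 130, 138, 184, 192, 202] ⇒ [11, 25, 35, 45, 55, 97, 131, 139, 185, 193, 203]

Pooled cuts: [1, 11, 25, 35, 45, 55, 63, 73, 81, 89, 97, 112, 131, 139, 149, 157, 168, 185, 193, 203, 215]

Fragment lengths:
  [0,1): 1 bp
  [1,11): 10 bp
  [11,25): 14 bp
  [25,35): 10 bp
  [35,45): 10 bp
  [45,55): 10 bp
  [55,63): 8 bp
  [63,73): 10 bp
  [73,81): 8 bp
  [81,89): 8 bp
  [89,97): 8 bp
  [97,112): 15 bp
  [112,131): 19 bp
  [131,139): 8 bp
  [139,149): 10 bp
  [149,157): 8 bp
  [157,168): 11 bp
  [168,185): 17 bp
  [185,193): 8 bp
  [193,203): 10 bp
  [203,215): 12 bp
  [215,227): 12 bp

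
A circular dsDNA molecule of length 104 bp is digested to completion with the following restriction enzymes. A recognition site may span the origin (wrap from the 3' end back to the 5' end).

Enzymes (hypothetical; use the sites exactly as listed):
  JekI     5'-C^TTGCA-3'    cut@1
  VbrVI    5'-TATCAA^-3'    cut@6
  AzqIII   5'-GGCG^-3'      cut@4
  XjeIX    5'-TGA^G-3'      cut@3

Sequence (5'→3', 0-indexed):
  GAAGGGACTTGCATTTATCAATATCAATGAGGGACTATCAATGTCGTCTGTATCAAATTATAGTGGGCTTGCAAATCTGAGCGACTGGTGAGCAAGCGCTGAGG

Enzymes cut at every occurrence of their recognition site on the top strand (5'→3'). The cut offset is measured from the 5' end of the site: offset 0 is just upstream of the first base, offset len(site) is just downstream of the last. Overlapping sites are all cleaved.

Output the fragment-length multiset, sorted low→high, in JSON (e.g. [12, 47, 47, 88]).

Site scan:
  JekI (CTTGCA, off=1): starts [7, 67] → cuts [8, 68]
  VbrVI (TATCAA, off=6): starts [15, 21, 35, 50] → cuts [21, 27, 41, 56]
  AzqIII (GGCG, off=4): no sites
  XjeIX (TGAG, off=3): starts [27, 77, 88, 99] → cuts [30, 80, 91, 102]

All cut coordinates (distinct, sorted): [8, 21, 27, 30, 41, 56, 68, 80, 91, 102]

Fragment lengths:
  8→21: 13 bp
  21→27: 6 bp
  27→30: 3 bp
  30→41: 11 bp
  41→56: 15 bp
  56→68: 12 bp
  68→80: 12 bp
  80→91: 11 bp
  91→102: 11 bp
  102→8 (wrap): 104-102+8 = 10 bp

[3,6,10,11,11,11,12,12,13,15]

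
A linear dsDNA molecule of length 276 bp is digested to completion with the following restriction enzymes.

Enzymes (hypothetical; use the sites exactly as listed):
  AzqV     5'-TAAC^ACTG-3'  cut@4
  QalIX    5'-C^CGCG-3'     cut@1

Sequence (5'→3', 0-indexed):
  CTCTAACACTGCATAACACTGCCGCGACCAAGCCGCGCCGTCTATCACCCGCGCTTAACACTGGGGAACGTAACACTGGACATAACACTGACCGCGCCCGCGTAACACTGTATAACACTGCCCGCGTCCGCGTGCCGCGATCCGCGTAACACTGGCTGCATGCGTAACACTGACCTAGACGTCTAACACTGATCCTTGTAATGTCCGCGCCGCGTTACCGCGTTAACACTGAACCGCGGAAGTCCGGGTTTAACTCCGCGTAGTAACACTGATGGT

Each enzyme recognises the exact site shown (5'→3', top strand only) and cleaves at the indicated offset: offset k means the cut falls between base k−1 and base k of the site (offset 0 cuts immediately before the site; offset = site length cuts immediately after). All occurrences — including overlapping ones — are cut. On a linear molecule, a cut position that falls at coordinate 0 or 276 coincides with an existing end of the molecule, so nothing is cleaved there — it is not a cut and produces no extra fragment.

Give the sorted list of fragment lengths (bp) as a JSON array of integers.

Scan for sites:
  AzqV TAACACTG/4: at [3, 13, 55, 70, 82, 102, 112, 146, 164, 183, 223, 263] ⇒ [7, 17, 59, 74, 86, 106, 116, 150, 168, 187, 227, 267]
  QalIX CCGCG/1: at [21, 32, 48, 91, 97, 121, 127, 134, 141, 204, 209, 217, 233, 255] ⇒ [22, 33, 49, 92, 98, 122, 128, 135, 142, 205, 210, 218, 234, 256]

Pooled cuts: [7, 17, 22, 33, 49, 59, 74, 86, 92, 98, 106, 116, 122, 128, 135, 142, 150, 168, 187, 205, 210, 218, 227, 234, 256, 267]

Fragment lengths:
  [0,7): 7 bp
  [7,17): 10 bp
  [17,22): 5 bp
  [22,33): 11 bp
  [33,49): 16 bp
  [49,59): 10 bp
  [59,74): 15 bp
  [74,86): 12 bp
  [86,92): 6 bp
  [92,98): 6 bp
  [98,106): 8 bp
  [106,116): 10 bp
  [116,122): 6 bp
  [122,128): 6 bp
  [128,135): 7 bp
  [135,142): 7 bp
  [142,150): 8 bp
  [150,168): 18 bp
  [168,187): 19 bp
  [187,205): 18 bp
  [205,210): 5 bp
  [210,218): 8 bp
  [218,227): 9 bp
  [227,234): 7 bp
  [234,256): 22 bp
  [256,267): 11 bp
  [267,276): 9 bp

[5,5,6,6,6,6,7,7,7,7,8,8,8,9,9,10,10,10,11,11,12,15,16,18,18,19,22]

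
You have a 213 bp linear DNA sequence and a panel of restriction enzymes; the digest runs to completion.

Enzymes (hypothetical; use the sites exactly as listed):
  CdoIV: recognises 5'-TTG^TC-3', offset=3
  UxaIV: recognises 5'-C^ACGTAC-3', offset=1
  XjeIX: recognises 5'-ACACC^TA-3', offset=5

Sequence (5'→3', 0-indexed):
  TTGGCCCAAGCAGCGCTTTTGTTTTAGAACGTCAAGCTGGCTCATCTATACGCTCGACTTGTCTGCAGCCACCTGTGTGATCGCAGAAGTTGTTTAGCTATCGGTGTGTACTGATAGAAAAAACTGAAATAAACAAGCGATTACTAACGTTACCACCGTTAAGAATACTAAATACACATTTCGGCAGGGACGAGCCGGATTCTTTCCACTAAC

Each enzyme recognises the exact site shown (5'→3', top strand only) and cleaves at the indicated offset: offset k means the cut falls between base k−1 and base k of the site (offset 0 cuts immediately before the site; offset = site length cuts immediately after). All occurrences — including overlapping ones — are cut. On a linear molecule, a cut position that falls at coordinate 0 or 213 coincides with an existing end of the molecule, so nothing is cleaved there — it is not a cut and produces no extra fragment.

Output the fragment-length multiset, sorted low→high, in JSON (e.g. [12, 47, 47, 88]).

[61,152]

Per-enzyme occurrences:
  CdoIV TTGTC/3: at [58] ⇒ [61]
  UxaIV (CACGTAC, off=1): no sites
  XjeIX (ACACCTA, off=5): no sites

All cut coordinates (distinct, sorted): [61]

Fragments:
  [0,61): 61 bp
  [61,213): 152 bp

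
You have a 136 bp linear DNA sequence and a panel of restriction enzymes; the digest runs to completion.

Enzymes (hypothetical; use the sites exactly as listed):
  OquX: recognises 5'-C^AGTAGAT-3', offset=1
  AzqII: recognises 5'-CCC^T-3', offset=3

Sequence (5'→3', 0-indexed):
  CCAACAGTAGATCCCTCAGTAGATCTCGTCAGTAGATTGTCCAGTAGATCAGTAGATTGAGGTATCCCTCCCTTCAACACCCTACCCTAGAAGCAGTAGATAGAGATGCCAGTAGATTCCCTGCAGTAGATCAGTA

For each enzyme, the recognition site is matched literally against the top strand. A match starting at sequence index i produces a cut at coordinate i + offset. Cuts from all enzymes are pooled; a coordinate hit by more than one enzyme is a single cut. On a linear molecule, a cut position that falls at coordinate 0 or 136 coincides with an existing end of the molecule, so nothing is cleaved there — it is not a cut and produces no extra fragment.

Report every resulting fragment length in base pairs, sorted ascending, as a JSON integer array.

[2,3,4,5,5,7,8,10,10,11,12,12,13,16,18]

Per-enzyme occurrences:
  OquX (CAGTAGAT, off=1): starts [4, 16, 29, 41, 49, 93, 109, 123] → cuts [5, 17, 30, 42, 50, 94, 110, 124]
  AzqII (CCCT, off=3): starts [12, 65, 69, 79, 84, 118] → cuts [15, 68, 72, 82, 87, 121]

Pooled cuts: [5, 15, 17, 30, 42, 50, 68, 72, 82, 87, 94, 110, 121, 124]

Fragments:
  [0,5): 5 bp
  [5,15): 10 bp
  [15,17): 2 bp
  [17,30): 13 bp
  [30,42): 12 bp
  [42,50): 8 bp
  [50,68): 18 bp
  [68,72): 4 bp
  [72,82): 10 bp
  [82,87): 5 bp
  [87,94): 7 bp
  [94,110): 16 bp
  [110,121): 11 bp
  [121,124): 3 bp
  [124,136): 12 bp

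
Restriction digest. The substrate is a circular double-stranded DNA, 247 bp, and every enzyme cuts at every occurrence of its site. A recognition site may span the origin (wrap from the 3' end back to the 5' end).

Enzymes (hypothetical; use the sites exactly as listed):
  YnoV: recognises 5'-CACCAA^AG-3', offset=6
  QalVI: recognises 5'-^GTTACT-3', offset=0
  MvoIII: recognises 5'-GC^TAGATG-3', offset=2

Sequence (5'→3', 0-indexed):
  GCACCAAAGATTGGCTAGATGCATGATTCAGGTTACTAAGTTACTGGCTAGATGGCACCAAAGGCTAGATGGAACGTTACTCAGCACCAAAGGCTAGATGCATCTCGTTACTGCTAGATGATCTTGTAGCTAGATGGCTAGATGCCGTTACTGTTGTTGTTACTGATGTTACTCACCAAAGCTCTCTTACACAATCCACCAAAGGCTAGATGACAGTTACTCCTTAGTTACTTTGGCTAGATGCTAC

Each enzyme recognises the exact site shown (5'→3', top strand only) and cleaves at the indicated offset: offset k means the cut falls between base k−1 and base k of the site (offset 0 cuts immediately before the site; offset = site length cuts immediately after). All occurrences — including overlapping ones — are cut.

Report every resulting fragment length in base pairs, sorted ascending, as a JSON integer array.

[4,4,4,8,8,8,8,8,9,9,9,10,11,11,12,12,12,13,15,16,16,17,23]

Per-enzyme occurrences:
  YnoV CACCAAAG/6: at [1, 55, 84, 173, 196] ⇒ [7, 61, 90, 179, 202]
  QalVI GTTACT/0: at [31, 39, 75, 106, 146, 158, 167, 215, 226] ⇒ [31, 39, 75, 106, 146, 158, 167, 215, 226]
  MvoIII GCTAGATG/2: at [13, 46, 63, 92, 112, 128, 136, 204, 235] ⇒ [15, 48, 65, 94, 114, 130, 138, 206, 237]

All cut coordinates (distinct, sorted): [7, 15, 31, 39, 48, 61, 65, 75, 90, 94, 106, 114, 130, 138, 146, 158, 167, 179, 202, 206, 215, 226, 237]

Fragments:
  7→15: 8 bp
  15→31: 16 bp
  31→39: 8 bp
  39→48: 9 bp
  48→61: 13 bp
  61→65: 4 bp
  65→75: 10 bp
  75→90: 15 bp
  90→94: 4 bp
  94→106: 12 bp
  106→114: 8 bp
  114→130: 16 bp
  130→138: 8 bp
  138→146: 8 bp
  146→158: 12 bp
  158→167: 9 bp
  167→179: 12 bp
  179→202: 23 bp
  202→206: 4 bp
  206→215: 9 bp
  215→226: 11 bp
  226→237: 11 bp
  237→7 (wrap): 247-237+7 = 17 bp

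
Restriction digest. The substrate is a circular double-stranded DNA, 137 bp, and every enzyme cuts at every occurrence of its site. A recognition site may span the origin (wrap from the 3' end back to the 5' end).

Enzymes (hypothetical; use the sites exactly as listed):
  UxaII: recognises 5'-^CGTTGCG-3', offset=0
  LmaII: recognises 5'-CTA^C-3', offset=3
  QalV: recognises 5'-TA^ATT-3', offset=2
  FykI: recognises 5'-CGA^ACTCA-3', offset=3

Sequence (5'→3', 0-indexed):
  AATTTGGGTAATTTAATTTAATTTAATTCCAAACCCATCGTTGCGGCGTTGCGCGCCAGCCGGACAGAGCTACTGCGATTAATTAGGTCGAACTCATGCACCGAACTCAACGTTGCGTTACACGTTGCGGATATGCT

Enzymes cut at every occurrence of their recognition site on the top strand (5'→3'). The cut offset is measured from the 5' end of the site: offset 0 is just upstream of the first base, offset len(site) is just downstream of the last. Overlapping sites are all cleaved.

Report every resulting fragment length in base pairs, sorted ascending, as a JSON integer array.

[5,5,5,6,8,9,9,10,12,13,13,16,26]

Site scan:
  UxaII (CGTTGCG, off=0): starts [38, 46, 110, 122] → cuts [38, 46, 110, 122]
  LmaII (CTAC, off=3): starts [69] → cuts [72]
  QalV (TAATT, off=2): starts [8, 13, 18, 23, 79, 136] → cuts [1, 10, 15, 20, 25, 81]
  FykI (CGAACTCA, off=3): starts [88, 101] → cuts [91, 104]

All cut coordinates (distinct, sorted): [1, 10, 15, 20, 25, 38, 46, 72, 81, 91, 104, 110, 122]

Fragment lengths:
  1→10: 9 bp
  10→15: 5 bp
  15→20: 5 bp
  20→25: 5 bp
  25→38: 13 bp
  38→46: 8 bp
  46→72: 26 bp
  72→81: 9 bp
  81→91: 10 bp
  91→104: 13 bp
  104→110: 6 bp
  110→122: 12 bp
  122→1 (wrap): 137-122+1 = 16 bp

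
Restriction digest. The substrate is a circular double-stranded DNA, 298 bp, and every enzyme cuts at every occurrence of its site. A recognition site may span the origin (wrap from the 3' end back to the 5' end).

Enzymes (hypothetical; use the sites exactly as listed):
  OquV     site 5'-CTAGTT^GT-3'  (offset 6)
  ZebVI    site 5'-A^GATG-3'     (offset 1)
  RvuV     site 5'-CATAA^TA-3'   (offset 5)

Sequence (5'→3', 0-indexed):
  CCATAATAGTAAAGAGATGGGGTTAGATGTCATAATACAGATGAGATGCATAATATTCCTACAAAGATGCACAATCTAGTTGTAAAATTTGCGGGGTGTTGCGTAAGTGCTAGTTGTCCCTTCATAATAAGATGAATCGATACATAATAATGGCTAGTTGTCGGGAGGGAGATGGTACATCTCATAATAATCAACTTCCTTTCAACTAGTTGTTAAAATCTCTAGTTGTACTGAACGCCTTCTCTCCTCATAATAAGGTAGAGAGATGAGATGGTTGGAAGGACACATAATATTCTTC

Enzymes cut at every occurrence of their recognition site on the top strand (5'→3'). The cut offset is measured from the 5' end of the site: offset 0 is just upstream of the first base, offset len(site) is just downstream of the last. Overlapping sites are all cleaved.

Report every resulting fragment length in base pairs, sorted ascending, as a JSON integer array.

[3,4,5,5,9,9,10,10,11,11,12,12,12,14,16,16,17,17,21,24,26,34]

Per-enzyme occurrences:
  OquV CTAGTTGT/6: at [75, 109, 153, 205, 221] ⇒ [81, 115, 159, 211, 227]
  ZebVI AGATG/1: at [14, 24, 38, 43, 64, 129, 169, 263, 268] ⇒ [15, 25, 39, 44, 65, 130, 170, 264, 269]
  RvuV CATAATA/5: at [1, 30, 48, 122, 142, 182, 248, 285] ⇒ [6, 35, 53, 127, 147, 187, 253, 290]

All cut coordinates (distinct, sorted): [6, 15, 25, 35, 39, 44, 53, 65, 81, 115, 127, 130, 147, 159, 170, 187, 211, 227, 253, 264, 269, 290]

Fragments:
  6→15: 9 bp
  15→25: 10 bp
  25→35: 10 bp
  35→39: 4 bp
  39→44: 5 bp
  44→53: 9 bp
  53→65: 12 bp
  65→81: 16 bp
  81→115: 34 bp
  115→127: 12 bp
  127→130: 3 bp
  130→147: 17 bp
  147→159: 12 bp
  159→170: 11 bp
  170→187: 17 bp
  187→211: 24 bp
  211→227: 16 bp
  227→253: 26 bp
  253→264: 11 bp
  264→269: 5 bp
  269→290: 21 bp
  290→6 (wrap): 298-290+6 = 14 bp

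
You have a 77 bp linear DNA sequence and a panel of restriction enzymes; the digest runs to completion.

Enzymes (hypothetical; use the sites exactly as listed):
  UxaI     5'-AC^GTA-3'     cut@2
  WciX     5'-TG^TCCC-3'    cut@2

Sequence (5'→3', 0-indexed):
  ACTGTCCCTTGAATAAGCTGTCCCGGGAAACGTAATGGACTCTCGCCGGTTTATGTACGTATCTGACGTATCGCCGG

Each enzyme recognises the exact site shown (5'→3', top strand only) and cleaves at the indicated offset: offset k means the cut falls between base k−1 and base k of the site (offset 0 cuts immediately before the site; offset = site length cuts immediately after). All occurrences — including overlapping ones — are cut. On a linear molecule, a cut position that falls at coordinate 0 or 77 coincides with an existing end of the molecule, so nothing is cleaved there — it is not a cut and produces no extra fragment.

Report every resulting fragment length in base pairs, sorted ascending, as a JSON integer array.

Per-enzyme occurrences:
  UxaI (ACGTA, off=2): starts [29, 56, 65] → cuts [31, 58, 67]
  WciX (TGTCCC, off=2): starts [2, 18] → cuts [4, 20]

Pooled cuts: [4, 20, 31, 58, 67]

Fragments:
  [0,4): 4 bp
  [4,20): 16 bp
  [20,31): 11 bp
  [31,58): 27 bp
  [58,67): 9 bp
  [67,77): 10 bp

[4,9,10,11,16,27]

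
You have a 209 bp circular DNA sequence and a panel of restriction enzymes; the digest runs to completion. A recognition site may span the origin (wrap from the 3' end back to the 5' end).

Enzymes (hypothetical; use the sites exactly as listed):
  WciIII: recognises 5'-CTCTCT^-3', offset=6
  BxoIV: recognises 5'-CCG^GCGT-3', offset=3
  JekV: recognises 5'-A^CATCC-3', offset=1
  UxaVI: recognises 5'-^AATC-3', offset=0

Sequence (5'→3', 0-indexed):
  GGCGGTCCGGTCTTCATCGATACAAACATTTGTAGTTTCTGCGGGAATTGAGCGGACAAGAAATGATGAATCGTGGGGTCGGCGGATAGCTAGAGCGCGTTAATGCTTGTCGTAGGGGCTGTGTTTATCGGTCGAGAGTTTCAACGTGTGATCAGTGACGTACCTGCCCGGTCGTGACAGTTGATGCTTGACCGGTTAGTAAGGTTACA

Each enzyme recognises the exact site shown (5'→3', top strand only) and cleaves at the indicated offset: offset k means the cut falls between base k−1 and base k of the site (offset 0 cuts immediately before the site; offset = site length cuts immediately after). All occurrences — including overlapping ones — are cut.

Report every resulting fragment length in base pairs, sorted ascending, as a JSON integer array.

[209]

Scan for sites:
  WciIII (CTCTCT, off=6): no sites
  BxoIV (CCGGCGT, off=3): no sites
  JekV (ACATCC, off=1): no sites
  UxaVI AATC/0: at [68] ⇒ [68]

Pooled cuts: [68]

Fragments:
  68→68 (wrap): 209-68+68 = 209 bp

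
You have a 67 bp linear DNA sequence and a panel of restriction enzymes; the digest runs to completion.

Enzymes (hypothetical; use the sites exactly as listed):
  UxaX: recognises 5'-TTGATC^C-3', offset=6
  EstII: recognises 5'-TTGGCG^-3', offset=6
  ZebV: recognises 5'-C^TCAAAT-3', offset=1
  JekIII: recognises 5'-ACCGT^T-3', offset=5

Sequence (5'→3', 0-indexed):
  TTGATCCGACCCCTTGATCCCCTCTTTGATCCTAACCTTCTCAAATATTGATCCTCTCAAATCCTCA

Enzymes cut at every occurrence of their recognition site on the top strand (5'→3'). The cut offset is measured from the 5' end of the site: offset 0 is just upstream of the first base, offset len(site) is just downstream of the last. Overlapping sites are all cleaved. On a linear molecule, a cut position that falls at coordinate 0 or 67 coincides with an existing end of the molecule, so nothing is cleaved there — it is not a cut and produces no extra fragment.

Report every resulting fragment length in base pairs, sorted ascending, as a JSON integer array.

[3,6,9,11,12,13,13]

Per-enzyme occurrences:
  UxaX (TTGATCC, off=6): starts [0, 13, 25, 47] → cuts [6, 19, 31, 53]
  EstII (TTGGCG, off=6): no sites
  ZebV (CTCAAAT, off=1): starts [39, 55] → cuts [40, 56]
  JekIII (ACCGTT, off=5): no sites

Pooled cuts: [6, 19, 31, 40, 53, 56]

Fragment lengths:
  [0,6): 6 bp
  [6,19): 13 bp
  [19,31): 12 bp
  [31,40): 9 bp
  [40,53): 13 bp
  [53,56): 3 bp
  [56,67): 11 bp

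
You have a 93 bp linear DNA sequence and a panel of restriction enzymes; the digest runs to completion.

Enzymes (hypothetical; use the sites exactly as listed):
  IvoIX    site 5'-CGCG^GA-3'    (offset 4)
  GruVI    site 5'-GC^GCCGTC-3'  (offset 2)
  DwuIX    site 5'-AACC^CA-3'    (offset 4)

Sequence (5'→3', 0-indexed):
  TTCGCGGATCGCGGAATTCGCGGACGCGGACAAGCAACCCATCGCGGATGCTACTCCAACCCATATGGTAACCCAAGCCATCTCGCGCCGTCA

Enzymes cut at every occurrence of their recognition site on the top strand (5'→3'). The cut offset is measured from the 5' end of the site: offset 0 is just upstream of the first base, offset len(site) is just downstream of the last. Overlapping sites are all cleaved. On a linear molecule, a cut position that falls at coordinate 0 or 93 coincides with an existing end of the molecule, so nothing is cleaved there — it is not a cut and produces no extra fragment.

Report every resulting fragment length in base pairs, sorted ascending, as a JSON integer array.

Scan for sites:
  IvoIX (CGCGGA, off=4): starts [2, 9, 18, 24, 42] → cuts [6, 13, 22, 28, 46]
  GruVI (GCGCCGTC, off=2): starts [84] → cuts [86]
  DwuIX (AACCCA, off=4): starts [35, 57, 69] → cuts [39, 61, 73]

All cut coordinates (distinct, sorted): [6, 13, 22, 28, 39, 46, 61, 73, 86]

Fragments:
  [0,6): 6 bp
  [6,13): 7 bp
  [13,22): 9 bp
  [22,28): 6 bp
  [28,39): 11 bp
  [39,46): 7 bp
  [46,61): 15 bp
  [61,73): 12 bp
  [73,86): 13 bp
  [86,93): 7 bp

[6,6,7,7,7,9,11,12,13,15]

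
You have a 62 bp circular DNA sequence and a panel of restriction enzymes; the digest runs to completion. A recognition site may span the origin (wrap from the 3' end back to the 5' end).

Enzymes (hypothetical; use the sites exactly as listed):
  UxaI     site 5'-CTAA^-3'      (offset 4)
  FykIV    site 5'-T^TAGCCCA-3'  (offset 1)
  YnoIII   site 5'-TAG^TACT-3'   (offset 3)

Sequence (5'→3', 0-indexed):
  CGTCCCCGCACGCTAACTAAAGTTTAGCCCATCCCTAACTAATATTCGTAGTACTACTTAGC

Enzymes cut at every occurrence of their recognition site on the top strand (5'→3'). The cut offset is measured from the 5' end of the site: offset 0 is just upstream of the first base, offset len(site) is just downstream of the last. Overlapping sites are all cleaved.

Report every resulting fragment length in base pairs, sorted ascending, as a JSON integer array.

[4,4,4,9,14,27]

Site scan:
  UxaI CTAA/4: at [12, 16, 34, 38] ⇒ [16, 20, 38, 42]
  FykIV TTAGCCCA/1: at [23] ⇒ [24]
  YnoIII TAGTACT/3: at [48] ⇒ [51]

All cut coordinates (distinct, sorted): [16, 20, 24, 38, 42, 51]

Fragment lengths:
  16→20: 4 bp
  20→24: 4 bp
  24→38: 14 bp
  38→42: 4 bp
  42→51: 9 bp
  51→16 (wrap): 62-51+16 = 27 bp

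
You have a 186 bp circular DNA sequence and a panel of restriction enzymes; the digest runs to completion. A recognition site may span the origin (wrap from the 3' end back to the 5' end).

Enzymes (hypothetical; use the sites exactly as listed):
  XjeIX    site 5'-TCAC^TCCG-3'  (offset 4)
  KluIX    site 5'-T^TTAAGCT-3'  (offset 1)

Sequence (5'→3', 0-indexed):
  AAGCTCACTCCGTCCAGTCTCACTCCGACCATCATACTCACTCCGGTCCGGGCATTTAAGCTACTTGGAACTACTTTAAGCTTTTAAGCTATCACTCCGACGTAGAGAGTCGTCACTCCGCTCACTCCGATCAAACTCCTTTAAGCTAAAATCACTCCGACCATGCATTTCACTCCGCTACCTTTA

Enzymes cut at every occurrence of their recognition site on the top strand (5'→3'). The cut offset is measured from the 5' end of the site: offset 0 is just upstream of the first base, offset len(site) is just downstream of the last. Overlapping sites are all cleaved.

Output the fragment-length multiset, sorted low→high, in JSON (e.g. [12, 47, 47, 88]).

Per-enzyme occurrences:
  XjeIX (TCACTCCG, off=4): starts [4, 19, 37, 91, 112, 121, 151, 169] → cuts [8, 23, 41, 95, 116, 125, 155, 173]
  KluIX (TTTAAGCT, off=1): starts [54, 74, 82, 139] → cuts [55, 75, 83, 140]

All cut coordinates (distinct, sorted): [8, 23, 41, 55, 75, 83, 95, 116, 125, 140, 155, 173]

Fragments:
  8→23: 15 bp
  23→41: 18 bp
  41→55: 14 bp
  55→75: 20 bp
  75→83: 8 bp
  83→95: 12 bp
  95→116: 21 bp
  116→125: 9 bp
  125→140: 15 bp
  140→155: 15 bp
  155→173: 18 bp
  173→8 (wrap): 186-173+8 = 21 bp

[8,9,12,14,15,15,15,18,18,20,21,21]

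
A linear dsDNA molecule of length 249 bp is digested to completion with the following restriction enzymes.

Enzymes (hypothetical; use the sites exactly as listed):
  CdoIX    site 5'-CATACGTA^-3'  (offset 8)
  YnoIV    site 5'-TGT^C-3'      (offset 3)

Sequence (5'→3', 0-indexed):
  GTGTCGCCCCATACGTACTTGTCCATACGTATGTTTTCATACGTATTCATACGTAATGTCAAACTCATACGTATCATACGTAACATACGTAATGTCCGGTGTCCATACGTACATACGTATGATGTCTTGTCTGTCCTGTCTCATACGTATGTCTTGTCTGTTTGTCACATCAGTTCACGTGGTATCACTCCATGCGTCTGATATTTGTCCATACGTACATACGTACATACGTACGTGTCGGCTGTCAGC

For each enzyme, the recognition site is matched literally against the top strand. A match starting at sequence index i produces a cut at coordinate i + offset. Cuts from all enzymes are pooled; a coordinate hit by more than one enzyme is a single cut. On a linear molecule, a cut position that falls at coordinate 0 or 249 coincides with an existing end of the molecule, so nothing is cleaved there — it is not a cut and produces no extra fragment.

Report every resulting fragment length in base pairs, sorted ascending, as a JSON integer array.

Per-enzyme occurrences:
  CdoIX CATACGTA/8: at [9, 23, 37, 47, 65, 74, 83, 103, 111, 141, 209, 217, 225] ⇒ [17, 31, 45, 55, 73, 82, 91, 111, 119, 149, 217, 225, 233]
  YnoIV TGTC/3: at [1, 19, 56, 92, 99, 122, 127, 131, 136, 149, 154, 162, 205, 235, 242] ⇒ [4, 22, 59, 95, 102, 125, 130, 134, 139, 152, 157, 165, 208, 238, 245]

Pooled cuts: [4, 17, 22, 31, 45, 55, 59, 73, 82, 91, 95, 102, 111, 119, 125, 130, 134, 139, 149, 152, 157, 165, 208, 217, 225, 233, 238, 245]

Fragment lengths:
  [0,4): 4 bp
  [4,17): 13 bp
  [17,22): 5 bp
  [22,31): 9 bp
  [31,45): 14 bp
  [45,55): 10 bp
  [55,59): 4 bp
  [59,73): 14 bp
  [73,82): 9 bp
  [82,91): 9 bp
  [91,95): 4 bp
  [95,102): 7 bp
  [102,111): 9 bp
  [111,119): 8 bp
  [119,125): 6 bp
  [125,130): 5 bp
  [130,134): 4 bp
  [134,139): 5 bp
  [139,149): 10 bp
  [149,152): 3 bp
  [152,157): 5 bp
  [157,165): 8 bp
  [165,208): 43 bp
  [208,217): 9 bp
  [217,225): 8 bp
  [225,233): 8 bp
  [233,238): 5 bp
  [238,245): 7 bp
  [245,249): 4 bp

[3,4,4,4,4,4,5,5,5,5,5,6,7,7,8,8,8,8,9,9,9,9,9,10,10,13,14,14,43]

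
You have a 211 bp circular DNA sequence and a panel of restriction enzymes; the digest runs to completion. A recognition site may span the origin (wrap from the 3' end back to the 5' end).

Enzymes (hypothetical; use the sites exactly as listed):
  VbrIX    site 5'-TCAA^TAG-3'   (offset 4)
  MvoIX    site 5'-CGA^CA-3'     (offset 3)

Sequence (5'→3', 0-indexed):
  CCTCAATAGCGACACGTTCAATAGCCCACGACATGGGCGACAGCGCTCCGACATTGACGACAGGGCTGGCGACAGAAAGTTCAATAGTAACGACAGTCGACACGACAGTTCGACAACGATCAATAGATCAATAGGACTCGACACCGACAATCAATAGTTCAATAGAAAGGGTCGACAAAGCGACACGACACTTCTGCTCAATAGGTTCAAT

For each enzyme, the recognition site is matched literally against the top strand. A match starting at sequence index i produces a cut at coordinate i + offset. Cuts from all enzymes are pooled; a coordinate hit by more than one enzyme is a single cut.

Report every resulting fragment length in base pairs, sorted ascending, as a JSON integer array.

Site scan:
  VbrIX TCAATAG/4: at [2, 17, 80, 119, 127, 150, 158, 197] ⇒ [6, 21, 84, 123, 131, 154, 162, 201]
  MvoIX CGACA/3: at [9, 28, 37, 48, 57, 69, 90, 97, 102, 110, 138, 144, 172, 180, 185] ⇒ [12, 31, 40, 51, 60, 72, 93, 100, 105, 113, 141, 147, 175, 183, 188]

All cut coordinates (distinct, sorted): [6, 12, 21, 31, 40, 51, 60, 72, 84, 93, 100, 105, 113, 123, 131, 141, 147, 154, 162, 175, 183, 188, 201]

Fragments:
  6→12: 6 bp
  12→21: 9 bp
  21→31: 10 bp
  31→40: 9 bp
  40→51: 11 bp
  51→60: 9 bp
  60→72: 12 bp
  72→84: 12 bp
  84→93: 9 bp
  93→100: 7 bp
  100→105: 5 bp
  105→113: 8 bp
  113→123: 10 bp
  123→131: 8 bp
  131→141: 10 bp
  141→147: 6 bp
  147→154: 7 bp
  154→162: 8 bp
  162→175: 13 bp
  175→183: 8 bp
  183→188: 5 bp
  188→201: 13 bp
  201→6 (wrap): 211-201+6 = 16 bp

[5,5,6,6,7,7,8,8,8,8,9,9,9,9,10,10,10,11,12,12,13,13,16]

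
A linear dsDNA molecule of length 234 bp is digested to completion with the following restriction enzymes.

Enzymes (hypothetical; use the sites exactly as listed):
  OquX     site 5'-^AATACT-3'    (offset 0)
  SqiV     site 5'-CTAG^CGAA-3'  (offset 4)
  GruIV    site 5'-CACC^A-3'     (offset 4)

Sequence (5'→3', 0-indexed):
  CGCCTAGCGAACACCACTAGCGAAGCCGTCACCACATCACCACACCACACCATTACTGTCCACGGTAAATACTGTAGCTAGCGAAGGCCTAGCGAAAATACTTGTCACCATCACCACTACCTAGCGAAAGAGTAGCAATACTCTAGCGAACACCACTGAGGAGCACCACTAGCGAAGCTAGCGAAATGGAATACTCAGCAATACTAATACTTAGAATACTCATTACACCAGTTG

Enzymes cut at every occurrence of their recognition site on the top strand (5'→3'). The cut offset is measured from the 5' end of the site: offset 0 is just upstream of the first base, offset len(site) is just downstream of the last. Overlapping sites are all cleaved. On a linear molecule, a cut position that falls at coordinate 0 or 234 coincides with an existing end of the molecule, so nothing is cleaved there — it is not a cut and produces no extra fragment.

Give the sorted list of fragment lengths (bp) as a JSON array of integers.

[4,5,5,5,5,5,6,6,7,8,8,8,8,9,9,9,10,10,11,12,13,13,13,14,15,16]

Per-enzyme occurrences:
  OquX (AATACT, off=0): starts [67, 96, 136, 189, 199, 205, 214] → cuts [67, 96, 136, 189, 199, 205, 214]
  SqiV (CTAGCGAA, off=4): starts [3, 16, 77, 88, 120, 142, 168, 177] → cuts [7, 20, 81, 92, 124, 146, 172, 181]
  GruIV (CACCA, off=4): starts [11, 29, 37, 42, 47, 105, 111, 150, 163, 225] → cuts [15, 33, 41, 46, 51, 109, 115, 154, 167, 229]

Pooled cuts: [7, 15, 20, 33, 41, 46, 51, 67, 81, 92, 96, 109, 115, 124, 136, 146, 154, 167, 172, 181, 189, 199, 205, 214, 229]

Fragments:
  [0,7): 7 bp
  [7,15): 8 bp
  [15,20): 5 bp
  [20,33): 13 bp
  [33,41): 8 bp
  [41,46): 5 bp
  [46,51): 5 bp
  [51,67): 16 bp
  [67,81): 14 bp
  [81,92): 11 bp
  [92,96): 4 bp
  [96,109): 13 bp
  [109,115): 6 bp
  [115,124): 9 bp
  [124,136): 12 bp
  [136,146): 10 bp
  [146,154): 8 bp
  [154,167): 13 bp
  [167,172): 5 bp
  [172,181): 9 bp
  [181,189): 8 bp
  [189,199): 10 bp
  [199,205): 6 bp
  [205,214): 9 bp
  [214,229): 15 bp
  [229,234): 5 bp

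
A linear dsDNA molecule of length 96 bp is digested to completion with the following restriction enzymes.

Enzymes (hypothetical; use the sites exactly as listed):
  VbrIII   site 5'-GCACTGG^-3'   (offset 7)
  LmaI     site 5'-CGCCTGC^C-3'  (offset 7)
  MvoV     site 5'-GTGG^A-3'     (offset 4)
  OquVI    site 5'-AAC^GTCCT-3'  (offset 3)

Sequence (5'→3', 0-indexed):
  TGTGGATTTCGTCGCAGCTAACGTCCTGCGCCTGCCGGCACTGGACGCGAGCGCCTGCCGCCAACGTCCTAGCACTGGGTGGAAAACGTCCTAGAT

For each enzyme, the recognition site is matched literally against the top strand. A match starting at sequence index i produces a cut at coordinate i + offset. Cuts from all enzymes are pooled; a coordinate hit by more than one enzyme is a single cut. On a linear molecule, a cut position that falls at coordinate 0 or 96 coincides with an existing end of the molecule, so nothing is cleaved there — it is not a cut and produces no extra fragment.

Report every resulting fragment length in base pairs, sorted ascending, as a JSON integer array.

[4,5,5,7,9,9,13,13,14,17]

Site scan:
  VbrIII (GCACTGG, off=7): starts [37, 71] → cuts [44, 78]
  LmaI (CGCCTGCC, off=7): starts [28, 51] → cuts [35, 58]
  MvoV (GTGGA, off=4): starts [1, 78] → cuts [5, 82]
  OquVI (AACGTCCT, off=3): starts [19, 62, 84] → cuts [22, 65, 87]

All cut coordinates (distinct, sorted): [5, 22, 35, 44, 58, 65, 78, 82, 87]

Fragment lengths:
  [0,5): 5 bp
  [5,22): 17 bp
  [22,35): 13 bp
  [35,44): 9 bp
  [44,58): 14 bp
  [58,65): 7 bp
  [65,78): 13 bp
  [78,82): 4 bp
  [82,87): 5 bp
  [87,96): 9 bp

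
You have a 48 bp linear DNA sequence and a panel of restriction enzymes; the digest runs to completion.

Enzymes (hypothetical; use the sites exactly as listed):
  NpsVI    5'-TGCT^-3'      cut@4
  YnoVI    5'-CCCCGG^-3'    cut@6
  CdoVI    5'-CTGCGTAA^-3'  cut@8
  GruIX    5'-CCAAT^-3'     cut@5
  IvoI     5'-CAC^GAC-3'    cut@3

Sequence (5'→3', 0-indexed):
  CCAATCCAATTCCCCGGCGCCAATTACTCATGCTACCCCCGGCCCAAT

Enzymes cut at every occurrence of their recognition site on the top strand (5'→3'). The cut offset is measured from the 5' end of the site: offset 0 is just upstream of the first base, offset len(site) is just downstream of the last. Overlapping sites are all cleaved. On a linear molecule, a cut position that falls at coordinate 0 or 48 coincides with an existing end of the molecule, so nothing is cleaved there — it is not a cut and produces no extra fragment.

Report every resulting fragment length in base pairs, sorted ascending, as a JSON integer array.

Site scan:
  NpsVI (TGCT, off=4): starts [30] → cuts [34]
  YnoVI (CCCCGG, off=6): starts [11, 36] → cuts [17, 42]
  CdoVI (CTGCGTAA, off=8): no sites
  GruIX (CCAAT, off=5): starts [0, 5, 19, 43] → cuts [5, 10, 24] (position 48 is a terminus of the linear molecule — no cut)
  IvoI (CACGAC, off=3): no sites

All cut coordinates (distinct, sorted): [5, 10, 17, 24, 34, 42]

Fragments:
  [0,5): 5 bp
  [5,10): 5 bp
  [10,17): 7 bp
  [17,24): 7 bp
  [24,34): 10 bp
  [34,42): 8 bp
  [42,48): 6 bp

[5,5,6,7,7,8,10]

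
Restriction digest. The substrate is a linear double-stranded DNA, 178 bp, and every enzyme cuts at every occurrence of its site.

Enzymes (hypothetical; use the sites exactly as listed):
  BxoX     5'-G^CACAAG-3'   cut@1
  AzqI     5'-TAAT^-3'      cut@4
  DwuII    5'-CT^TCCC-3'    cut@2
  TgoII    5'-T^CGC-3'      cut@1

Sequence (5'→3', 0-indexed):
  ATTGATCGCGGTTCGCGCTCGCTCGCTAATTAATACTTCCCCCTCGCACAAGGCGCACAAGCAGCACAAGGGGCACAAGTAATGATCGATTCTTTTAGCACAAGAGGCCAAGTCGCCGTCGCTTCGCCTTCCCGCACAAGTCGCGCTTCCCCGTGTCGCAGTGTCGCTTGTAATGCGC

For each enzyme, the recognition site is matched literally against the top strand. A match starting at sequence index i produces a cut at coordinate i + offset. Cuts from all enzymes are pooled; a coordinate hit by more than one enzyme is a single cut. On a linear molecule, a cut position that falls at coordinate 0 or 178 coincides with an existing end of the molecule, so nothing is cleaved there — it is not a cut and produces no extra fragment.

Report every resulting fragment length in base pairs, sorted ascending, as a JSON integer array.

[2,3,4,4,4,5,5,5,6,6,6,6,7,7,7,7,8,9,9,9,9,10,10,15,15]

Site scan:
  BxoX GCACAAG/1: at [45, 54, 63, 72, 97, 133] ⇒ [46, 55, 64, 73, 98, 134]
  AzqI TAAT/4: at [26, 30, 79, 170] ⇒ [30, 34, 83, 174]
  DwuII CTTCCC/2: at [35, 127, 145] ⇒ [37, 129, 147]
  TgoII TCGC/1: at [5, 12, 18, 22, 43, 112, 118, 123, 140, 155, 163] ⇒ [6, 13, 19, 23, 44, 113, 119, 124, 141, 156, 164]

Pooled cuts: [6, 13, 19, 23, 30, 34, 37, 44, 46, 55, 64, 73, 83, 98, 113, 119, 124, 129, 134, 141, 147, 156, 164, 174]

Fragment lengths:
  [0,6): 6 bp
  [6,13): 7 bp
  [13,19): 6 bp
  [19,23): 4 bp
  [23,30): 7 bp
  [30,34): 4 bp
  [34,37): 3 bp
  [37,44): 7 bp
  [44,46): 2 bp
  [46,55): 9 bp
  [55,64): 9 bp
  [64,73): 9 bp
  [73,83): 10 bp
  [83,98): 15 bp
  [98,113): 15 bp
  [113,119): 6 bp
  [119,124): 5 bp
  [124,129): 5 bp
  [129,134): 5 bp
  [134,141): 7 bp
  [141,147): 6 bp
  [147,156): 9 bp
  [156,164): 8 bp
  [164,174): 10 bp
  [174,178): 4 bp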